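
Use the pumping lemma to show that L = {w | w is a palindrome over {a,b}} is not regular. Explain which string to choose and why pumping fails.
Language: L = {w | w is a palindrome over {a,b}} (strings that read the same forwards and backwards)
Step 1: Assume for contradiction that L is regular, with pumping length p.
Step 2: Choose s = a^p b a^p. Then s ∈ L (it reads the same forwards and backwards) and |s| ≥ p.
Step 3: Consider any decomposition s = xyz with |xy| ≤ p and |y| > 0. Since |xy| ≤ p and the first p symbols of s are all a's, y = a^k for some k with 1 ≤ k ≤ p.
Step 4: Pumping up (i = 2): xy²z = a^(p+k) b a^p. Its reverse is a^p b a^(p+k) ≠ a^(p+k) b a^p (the single b is no longer in the middle), so xy²z is not a palindrome and xy²z ∉ L.
This contradicts the pumping lemma, so L is not regular.

Final answer: Choose s = a^p b a^p. Since |xy| ≤ p, y = a^k with k ≥ 1. Then xy²z = a^(p+k) b a^p is not a palindrome, so ∉ L.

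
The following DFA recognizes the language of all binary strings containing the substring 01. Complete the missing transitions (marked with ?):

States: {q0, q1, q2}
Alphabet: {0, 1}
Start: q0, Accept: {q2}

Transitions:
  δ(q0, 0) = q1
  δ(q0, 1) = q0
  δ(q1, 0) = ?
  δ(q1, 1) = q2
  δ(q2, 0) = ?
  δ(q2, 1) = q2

What each state remembers (consistent with the given transitions and accept states):
  q0: 01 not seen yet and the last symbol was not 0
  q1: 01 not seen yet and the last symbol was 0
  q2: the substring 01 has already been seen
Filling in the missing entries:
  δ(q1, 0): in q1 (01 not seen yet and the last symbol was 0), after reading 0 we have: 01 not seen yet and the last symbol was 0 → q1
  δ(q2, 0): in q2 (the substring 01 has already been seen), after reading 0 we have: the substring 01 has already been seen → q2

Final answer: δ(q1, 0) = q1; δ(q2, 0) = q2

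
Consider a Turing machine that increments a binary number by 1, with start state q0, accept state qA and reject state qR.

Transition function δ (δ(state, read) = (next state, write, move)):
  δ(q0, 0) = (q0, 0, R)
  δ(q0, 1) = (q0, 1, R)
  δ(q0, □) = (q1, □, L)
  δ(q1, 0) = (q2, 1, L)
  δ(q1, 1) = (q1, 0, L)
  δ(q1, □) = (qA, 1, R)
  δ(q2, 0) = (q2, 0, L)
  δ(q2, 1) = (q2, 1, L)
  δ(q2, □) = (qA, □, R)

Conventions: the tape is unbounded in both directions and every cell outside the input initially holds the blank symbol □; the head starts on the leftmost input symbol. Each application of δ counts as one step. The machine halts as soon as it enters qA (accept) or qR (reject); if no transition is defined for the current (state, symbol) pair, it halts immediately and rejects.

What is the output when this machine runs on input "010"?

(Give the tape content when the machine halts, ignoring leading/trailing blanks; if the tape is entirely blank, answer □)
Step 0: [q0]010 (head at position 0)
Step 1: δ(q0, 0) = (q0, 0, R)  ⊢  0[q0]10 (head at position 1)
Step 2: δ(q0, 1) = (q0, 1, R)  ⊢  01[q0]0 (head at position 2)
Step 3: δ(q0, 0) = (q0, 0, R)  ⊢  010[q0]□ (head at position 3)
Step 4: δ(q0, □) = (q1, □, L)  ⊢  01[q1]0□ (head at position 2)
Step 5: δ(q1, 0) = (q2, 1, L)  ⊢  0[q2]11□ (head at position 1)
Step 6: δ(q2, 1) = (q2, 1, L)  ⊢  [q2]011□ (head at position 0)
Step 7: δ(q2, 0) = (q2, 0, L)  ⊢  [q2]□011□ (head at position -1)
Step 8: δ(q2, □) = (qA, □, R)  ⊢  □[qA]011□ (head at position 0)
The machine is in qA, so it halts and accepts.
Tape content when halted (ignoring surrounding blanks): 011

Final answer: Output: 011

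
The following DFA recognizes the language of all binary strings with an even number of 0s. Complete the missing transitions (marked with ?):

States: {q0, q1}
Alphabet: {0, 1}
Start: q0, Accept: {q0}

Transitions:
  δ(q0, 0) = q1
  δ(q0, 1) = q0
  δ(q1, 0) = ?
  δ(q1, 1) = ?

What each state remembers (consistent with the given transitions and accept states):
  q0: an even number of 0s has been read so far
  q1: an odd number of 0s has been read so far
Filling in the missing entries:
  δ(q1, 0): in q1 (an odd number of 0s has been read so far), after reading 0 we have: an even number of 0s has been read so far → q0
  δ(q1, 1): in q1 (an odd number of 0s has been read so far), after reading 1 we have: an odd number of 0s has been read so far → q1

Final answer: δ(q1, 0) = q0; δ(q1, 1) = q1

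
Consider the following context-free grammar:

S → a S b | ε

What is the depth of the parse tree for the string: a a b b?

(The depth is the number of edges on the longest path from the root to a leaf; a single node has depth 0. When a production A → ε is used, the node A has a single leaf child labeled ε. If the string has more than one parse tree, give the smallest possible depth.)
The only parse tree applies S → a S b 2 times (once per matching a…b pair) and then S → ε.
The S nodes sit at depths 0, 1, …, 2; the innermost S (depth 2) has the single child ε at depth 3.
The terminal leaves a, b are at depths 1..2, so the longest root-to-leaf path is S → S → … → S → ε with 3 edges.
Depth = 3.

Final answer: 3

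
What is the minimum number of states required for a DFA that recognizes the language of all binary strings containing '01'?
Language: binary strings containing '01'
Lower bound (Myhill–Nerode): the prefixes ε, 0, 01 are pairwise distinguishable:
  ε vs 01: suffix ε distinguishes them (ε is rejected, 01 is accepted)
  0 vs 01: suffix ε distinguishes them (0 is rejected, 01 is accepted)
  ε vs 0: suffix 1 distinguishes them (ε·1 = 1 is rejected, 0·1 = 01 is accepted)
So any DFA needs at least 3 states.
Upper bound: a DFA with 3 states exists (one state per class above: 'no progress', 'last symbol 0', and 'seen 01' (accepting sink)).
Minimum states: 3

Final answer: 3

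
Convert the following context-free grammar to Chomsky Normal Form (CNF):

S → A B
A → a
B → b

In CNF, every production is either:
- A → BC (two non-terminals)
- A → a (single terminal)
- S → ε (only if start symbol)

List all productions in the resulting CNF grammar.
The grammar has no ε-productions or unit productions to eliminate.
S → A B is already in CNF (two non-terminals) – keep it.
A → a is already in CNF (single terminal) – keep it.
B → b is already in CNF (single terminal) – keep it.
Resulting CNF grammar (3 productions): A → a; B → b; S → A B

Final answer: A → a; B → b; S → A B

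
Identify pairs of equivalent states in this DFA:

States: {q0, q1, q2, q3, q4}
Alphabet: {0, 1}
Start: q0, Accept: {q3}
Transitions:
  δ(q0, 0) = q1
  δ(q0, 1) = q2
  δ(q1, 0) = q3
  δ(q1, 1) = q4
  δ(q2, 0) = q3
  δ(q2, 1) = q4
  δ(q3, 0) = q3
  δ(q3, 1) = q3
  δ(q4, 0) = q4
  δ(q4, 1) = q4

Using the table-filling algorithm:
Round 0 – mark pairs where exactly one state is accepting: (q0,q3), (q1,q3), (q2,q3), (q3,q4)
Round 1 – newly marked: (q0,q1) [on 0: q1 vs q3, already marked]; (q0,q2) [on 0: q1 vs q3, already marked]; (q1,q4) [on 0: q3 vs q4, already marked]; (q2,q4) [on 0: q3 vs q4, already marked]
Round 2 – newly marked: (q0,q4) [on 0: q1 vs q4, already marked]
No further pairs can be marked.
(q1, q2) unmarked: δ(q1,0)=q3, δ(q2,0)=q3; δ(q1,1)=q4, δ(q2,1)=q4 → equivalent
Equivalent pairs: (q1, q2)

Final answer: Equivalent pairs: (q1, q2)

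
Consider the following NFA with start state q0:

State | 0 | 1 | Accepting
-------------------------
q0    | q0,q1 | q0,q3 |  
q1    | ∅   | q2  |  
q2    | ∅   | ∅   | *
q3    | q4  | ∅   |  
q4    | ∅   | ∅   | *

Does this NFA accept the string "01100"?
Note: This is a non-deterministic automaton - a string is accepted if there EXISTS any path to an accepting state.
Track the set of states the NFA could be in: start {q0}
Read '0': {q0} → {q0, q1}
Read '1': {q0, q1} → {q0, q2, q3}
Read '1': {q0, q2, q3} → {q0, q3}
Read '0': {q0, q3} → {q0, q1, q4}
Read '0': {q0, q1, q4} → {q0, q1}
Final set {q0, q1} contains no accepting state → rejected.

Final answer: No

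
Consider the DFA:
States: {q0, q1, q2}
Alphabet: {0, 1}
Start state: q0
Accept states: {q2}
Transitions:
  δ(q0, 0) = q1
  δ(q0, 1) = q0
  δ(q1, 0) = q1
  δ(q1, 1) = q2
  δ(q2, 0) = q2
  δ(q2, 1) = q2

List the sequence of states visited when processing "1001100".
Starting at q0
Read '1': q0 -> q0
Read '0': q0 -> q1
Read '0': q1 -> q1
Read '1': q1 -> q2
Read '1': q2 -> q2
Read '0': q2 -> q2
Read '0': q2 -> q2

Final answer: q0 -> q0 -> q1 -> q1 -> q2 -> q2 -> q2 -> q2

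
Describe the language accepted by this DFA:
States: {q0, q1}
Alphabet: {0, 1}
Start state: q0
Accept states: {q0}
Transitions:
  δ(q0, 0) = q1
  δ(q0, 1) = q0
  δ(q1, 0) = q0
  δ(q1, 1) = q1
Analyzing the DFA structure:
Start state: q0
Accept states: {q0}
Interpreting what each state remembers (checking against the transitions):
  q0: an even number of 0s has been read so far
  q1: an odd number of 0s has been read so far
  δ(q0, 0): in q0 (an even number of 0s has been read so far), after reading 0 we have: an odd number of 0s has been read so far → q1
  δ(q0, 1): in q0 (an even number of 0s has been read so far), after reading 1 we have: an even number of 0s has been read so far → q0
  δ(q1, 0): in q1 (an odd number of 0s has been read so far), after reading 0 we have: an even number of 0s has been read so far → q0
  δ(q1, 1): in q1 (an odd number of 0s has been read so far), after reading 1 we have: an odd number of 0s has been read so far → q1
A string is accepted iff it ends in {q0}, i.e. an even number of 0s has been read so far.
Language: All binary strings with an even number of 0s

Final answer: All binary strings with an even number of 0s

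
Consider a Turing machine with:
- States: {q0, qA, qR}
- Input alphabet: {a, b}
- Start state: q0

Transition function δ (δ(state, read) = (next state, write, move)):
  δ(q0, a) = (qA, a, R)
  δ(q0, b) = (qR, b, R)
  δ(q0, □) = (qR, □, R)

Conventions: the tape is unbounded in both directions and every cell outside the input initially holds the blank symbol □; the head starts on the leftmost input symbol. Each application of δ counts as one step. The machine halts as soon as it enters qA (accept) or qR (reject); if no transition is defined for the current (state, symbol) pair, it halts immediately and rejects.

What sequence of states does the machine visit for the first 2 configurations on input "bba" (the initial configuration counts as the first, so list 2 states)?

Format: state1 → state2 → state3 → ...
Step 0: [q0]bba (head at position 0)
Step 1: δ(q0, b) = (qR, b, R)  ⊢  b[qR]ba (head at position 1)
Reading off the states of these 2 configurations: q0 → qR

Final answer: q0 → qR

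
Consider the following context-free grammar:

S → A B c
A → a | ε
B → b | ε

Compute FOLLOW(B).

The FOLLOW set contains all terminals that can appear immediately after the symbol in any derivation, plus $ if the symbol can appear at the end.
B occurs in S → A B c, immediately followed by the terminal c. So FOLLOW(B) = {c}.

Final answer: {c}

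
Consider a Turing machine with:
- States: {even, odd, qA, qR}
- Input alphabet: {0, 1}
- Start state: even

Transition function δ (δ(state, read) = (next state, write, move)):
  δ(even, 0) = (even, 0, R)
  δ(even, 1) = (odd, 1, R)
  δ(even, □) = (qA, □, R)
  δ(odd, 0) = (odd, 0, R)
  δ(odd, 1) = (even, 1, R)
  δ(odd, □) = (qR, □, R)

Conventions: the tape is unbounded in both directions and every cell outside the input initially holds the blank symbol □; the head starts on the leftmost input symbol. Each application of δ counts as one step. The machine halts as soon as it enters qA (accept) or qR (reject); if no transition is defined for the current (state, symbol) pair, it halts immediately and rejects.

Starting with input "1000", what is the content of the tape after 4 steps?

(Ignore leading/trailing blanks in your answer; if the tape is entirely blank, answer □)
Step 0: [even]1000 (head at position 0)
Step 1: δ(even, 1) = (odd, 1, R)  ⊢  1[odd]000 (head at position 1)
Step 2: δ(odd, 0) = (odd, 0, R)  ⊢  10[odd]00 (head at position 2)
Step 3: δ(odd, 0) = (odd, 0, R)  ⊢  100[odd]0 (head at position 3)
Step 4: δ(odd, 0) = (odd, 0, R)  ⊢  1000[odd]□ (head at position 4)
Tape after 4 steps (ignoring surrounding blanks): 1000

Final answer: Tape: 1000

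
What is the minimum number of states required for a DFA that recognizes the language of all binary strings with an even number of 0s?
Language: binary strings with an even number of 0s
Lower bound (Myhill–Nerode): the prefixes ε, 0 are pairwise distinguishable:
  ε vs 0: suffix ε distinguishes them (ε has zero 0s (accepted), 0 has one 0 (rejected))
So any DFA needs at least 2 states.
Upper bound: a DFA with 2 states exists (one state per class above).
Minimum states: 2

Final answer: 2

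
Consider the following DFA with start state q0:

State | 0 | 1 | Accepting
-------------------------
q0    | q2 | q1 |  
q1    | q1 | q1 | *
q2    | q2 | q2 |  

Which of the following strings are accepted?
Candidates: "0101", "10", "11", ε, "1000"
"0101": q0 → q2 → q2 → q2 → q2; q2 is not accepting → rejected
"10": q0 → q1 → q1; q1 is accepting → accepted
"11": q0 → q1 → q1; q1 is accepting → accepted
ε: q0; q0 is not accepting → rejected
"1000": q0 → q1 → q1 → q1 → q1; q1 is accepting → accepted

Final answer: "10", "11", "1000"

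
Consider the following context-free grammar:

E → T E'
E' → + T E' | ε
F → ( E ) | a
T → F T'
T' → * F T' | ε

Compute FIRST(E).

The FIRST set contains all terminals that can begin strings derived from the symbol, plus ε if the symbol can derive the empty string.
FIRST(F): F → ( E ) contributes '(' and F → a contributes 'a', so FIRST(F) = {(, a}. F is not nullable.
FIRST(T): T → F T' begins with F, and F is not nullable, so FIRST(T) = FIRST(F) = {(, a}.
FIRST(E): E → T E' begins with T, and T is not nullable, so FIRST(E) = FIRST(T) = {(, a}.

Final answer: {(, a}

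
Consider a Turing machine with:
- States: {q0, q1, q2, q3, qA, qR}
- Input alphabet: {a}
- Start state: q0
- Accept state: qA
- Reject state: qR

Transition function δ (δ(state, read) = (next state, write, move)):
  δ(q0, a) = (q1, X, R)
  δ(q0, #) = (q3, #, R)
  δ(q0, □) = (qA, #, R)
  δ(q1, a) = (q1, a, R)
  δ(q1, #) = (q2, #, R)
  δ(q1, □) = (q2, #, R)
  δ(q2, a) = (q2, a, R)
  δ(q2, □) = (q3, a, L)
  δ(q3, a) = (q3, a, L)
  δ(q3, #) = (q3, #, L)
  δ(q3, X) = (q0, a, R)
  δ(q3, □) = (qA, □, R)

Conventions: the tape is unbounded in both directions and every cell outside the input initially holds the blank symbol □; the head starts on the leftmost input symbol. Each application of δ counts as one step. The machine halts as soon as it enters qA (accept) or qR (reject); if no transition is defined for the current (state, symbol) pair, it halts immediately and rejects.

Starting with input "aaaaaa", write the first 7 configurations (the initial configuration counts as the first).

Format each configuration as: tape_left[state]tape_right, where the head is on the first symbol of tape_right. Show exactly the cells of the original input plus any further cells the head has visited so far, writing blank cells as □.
Step 0: [q0]aaaaaa (head at position 0)
Step 1: δ(q0, a) = (q1, X, R)  ⊢  X[q1]aaaaa (head at position 1)
Step 2: δ(q1, a) = (q1, a, R)  ⊢  Xa[q1]aaaa (head at position 2)
Step 3: δ(q1, a) = (q1, a, R)  ⊢  Xaa[q1]aaa (head at position 3)
Step 4: δ(q1, a) = (q1, a, R)  ⊢  Xaaa[q1]aa (head at position 4)
Step 5: δ(q1, a) = (q1, a, R)  ⊢  Xaaaa[q1]a (head at position 5)
Step 6: δ(q1, a) = (q1, a, R)  ⊢  Xaaaaa[q1]□ (head at position 6)

Final answer: [q0]aaaaaa ⊢ X[q1]aaaaa ⊢ Xa[q1]aaaa ⊢ Xaa[q1]aaa ⊢ Xaaa[q1]aa ⊢ Xaaaa[q1]a ⊢ Xaaaaa[q1]□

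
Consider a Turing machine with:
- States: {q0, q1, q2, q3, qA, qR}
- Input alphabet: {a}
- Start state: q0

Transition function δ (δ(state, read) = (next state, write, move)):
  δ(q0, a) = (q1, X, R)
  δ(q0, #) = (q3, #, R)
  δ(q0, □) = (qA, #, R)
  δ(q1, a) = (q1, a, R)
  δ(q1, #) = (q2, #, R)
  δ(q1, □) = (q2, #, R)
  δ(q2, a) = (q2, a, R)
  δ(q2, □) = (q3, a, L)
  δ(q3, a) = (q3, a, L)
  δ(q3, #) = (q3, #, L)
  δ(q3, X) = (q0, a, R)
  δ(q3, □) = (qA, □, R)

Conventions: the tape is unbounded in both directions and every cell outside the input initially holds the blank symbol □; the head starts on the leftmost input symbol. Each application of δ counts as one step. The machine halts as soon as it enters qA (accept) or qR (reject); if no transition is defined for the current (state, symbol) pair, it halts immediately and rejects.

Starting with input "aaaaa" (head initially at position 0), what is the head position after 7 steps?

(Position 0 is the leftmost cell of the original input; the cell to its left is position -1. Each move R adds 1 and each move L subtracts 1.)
Step 0: [q0]aaaaa (head at position 0)
Step 1: δ(q0, a) = (q1, X, R)  ⊢  X[q1]aaaa (head at position 1)
Step 2: δ(q1, a) = (q1, a, R)  ⊢  Xa[q1]aaa (head at position 2)
Step 3: δ(q1, a) = (q1, a, R)  ⊢  Xaa[q1]aa (head at position 3)
Step 4: δ(q1, a) = (q1, a, R)  ⊢  Xaaa[q1]a (head at position 4)
Step 5: δ(q1, a) = (q1, a, R)  ⊢  Xaaaa[q1]□ (head at position 5)
Step 6: δ(q1, □) = (q2, #, R)  ⊢  Xaaaa#[q2]□ (head at position 6)
Step 7: δ(q2, □) = (q3, a, L)  ⊢  Xaaaa[q3]#a (head at position 5)
Head position after 7 steps: 5

Final answer: Position 5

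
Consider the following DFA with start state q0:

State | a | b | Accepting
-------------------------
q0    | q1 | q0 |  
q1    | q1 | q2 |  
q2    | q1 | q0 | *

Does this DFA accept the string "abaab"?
Start in q0.
Read 'a': q0 → q1
Read 'b': q1 → q2
Read 'a': q2 → q1
Read 'a': q1 → q1
Read 'b': q1 → q2
Final state q2 is accepting, so the string is accepted.

Final answer: Yes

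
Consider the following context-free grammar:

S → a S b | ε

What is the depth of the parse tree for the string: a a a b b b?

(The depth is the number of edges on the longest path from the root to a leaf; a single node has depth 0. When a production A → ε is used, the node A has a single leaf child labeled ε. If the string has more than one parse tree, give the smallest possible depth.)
The only parse tree applies S → a S b 3 times (once per matching a…b pair) and then S → ε.
The S nodes sit at depths 0, 1, …, 3; the innermost S (depth 3) has the single child ε at depth 4.
The terminal leaves a, b are at depths 1..3, so the longest root-to-leaf path is S → S → … → S → ε with 4 edges.
Depth = 4.

Final answer: 4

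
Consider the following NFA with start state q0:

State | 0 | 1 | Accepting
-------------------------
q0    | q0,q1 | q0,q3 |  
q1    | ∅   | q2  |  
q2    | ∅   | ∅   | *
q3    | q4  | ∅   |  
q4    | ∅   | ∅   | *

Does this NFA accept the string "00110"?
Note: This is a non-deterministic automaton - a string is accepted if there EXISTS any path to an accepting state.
Track the set of states the NFA could be in: start {q0}
Read '0': {q0} → {q0, q1}
Read '0': {q0, q1} → {q0, q1}
Read '1': {q0, q1} → {q0, q2, q3}
Read '1': {q0, q2, q3} → {q0, q3}
Read '0': {q0, q3} → {q0, q1, q4}
Final set {q0, q1, q4} contains accepting state(s) {q4} → accepted.

Final answer: Yes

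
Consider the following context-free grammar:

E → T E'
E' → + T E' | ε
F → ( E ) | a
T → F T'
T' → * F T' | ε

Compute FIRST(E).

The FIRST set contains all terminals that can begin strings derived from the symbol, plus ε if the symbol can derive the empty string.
FIRST(F): F → ( E ) contributes '(' and F → a contributes 'a', so FIRST(F) = {(, a}. F is not nullable.
FIRST(T): T → F T' begins with F, and F is not nullable, so FIRST(T) = FIRST(F) = {(, a}.
FIRST(E): E → T E' begins with T, and T is not nullable, so FIRST(E) = FIRST(T) = {(, a}.

Final answer: {(, a}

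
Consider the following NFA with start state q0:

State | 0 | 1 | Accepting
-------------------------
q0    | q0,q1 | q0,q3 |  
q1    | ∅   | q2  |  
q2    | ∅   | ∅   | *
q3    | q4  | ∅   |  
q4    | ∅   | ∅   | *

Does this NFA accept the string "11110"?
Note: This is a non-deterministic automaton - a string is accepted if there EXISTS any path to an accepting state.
Track the set of states the NFA could be in: start {q0}
Read '1': {q0} → {q0, q3}
Read '1': {q0, q3} → {q0, q3}
Read '1': {q0, q3} → {q0, q3}
Read '1': {q0, q3} → {q0, q3}
Read '0': {q0, q3} → {q0, q1, q4}
Final set {q0, q1, q4} contains accepting state(s) {q4} → accepted.

Final answer: Yes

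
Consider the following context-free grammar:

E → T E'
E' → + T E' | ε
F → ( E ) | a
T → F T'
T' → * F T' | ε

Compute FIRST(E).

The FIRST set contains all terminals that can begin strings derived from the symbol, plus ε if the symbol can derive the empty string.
FIRST(F): F → ( E ) contributes '(' and F → a contributes 'a', so FIRST(F) = {(, a}. F is not nullable.
FIRST(T): T → F T' begins with F, and F is not nullable, so FIRST(T) = FIRST(F) = {(, a}.
FIRST(E): E → T E' begins with T, and T is not nullable, so FIRST(E) = FIRST(T) = {(, a}.

Final answer: {(, a}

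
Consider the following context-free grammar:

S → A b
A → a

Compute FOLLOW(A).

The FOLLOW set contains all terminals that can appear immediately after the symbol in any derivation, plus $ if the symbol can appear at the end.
A occurs only in S → A b, where it is immediately followed by the terminal b. So FOLLOW(A) = {b}.

Final answer: {b}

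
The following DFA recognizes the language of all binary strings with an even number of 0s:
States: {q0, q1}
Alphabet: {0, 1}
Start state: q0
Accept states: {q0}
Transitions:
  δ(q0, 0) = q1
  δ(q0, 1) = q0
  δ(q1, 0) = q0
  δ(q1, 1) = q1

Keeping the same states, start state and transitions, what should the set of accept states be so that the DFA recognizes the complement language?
The DFA is complete (every state has a transition on every symbol), so the complement
is recognized by the same DFA with accepting and non-accepting states swapped.
Original accept states: {q0}
Complement accept states = All states - Original accept states
= {q0, q1} - {q0}
= {q1}
Complement language: strings with an ODD number of 0s

Final answer: {q1}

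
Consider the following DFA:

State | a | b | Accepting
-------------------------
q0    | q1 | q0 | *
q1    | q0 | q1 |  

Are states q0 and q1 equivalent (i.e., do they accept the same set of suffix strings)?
Try the suffix ε (the empty string).
From q0: q0 — accepting.
From q1: q1 — not accepting.
The two states disagree on this suffix, so they are not equivalent.

Final answer: No. Distinguishing string: ε (the empty string) - accepted from q0 but not from q1.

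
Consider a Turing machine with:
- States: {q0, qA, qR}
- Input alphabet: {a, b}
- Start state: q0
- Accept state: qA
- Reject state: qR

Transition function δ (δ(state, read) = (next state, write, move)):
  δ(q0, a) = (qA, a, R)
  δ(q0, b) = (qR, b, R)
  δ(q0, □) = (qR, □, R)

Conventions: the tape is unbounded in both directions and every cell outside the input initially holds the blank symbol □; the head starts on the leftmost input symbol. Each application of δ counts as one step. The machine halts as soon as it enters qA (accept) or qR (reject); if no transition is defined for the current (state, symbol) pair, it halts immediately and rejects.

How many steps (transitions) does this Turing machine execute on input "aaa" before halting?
Step 0: [q0]aaa (head at position 0)
Step 1: δ(q0, a) = (qA, a, R)  ⊢  a[qA]aa (head at position 1)
The machine is in qA, so it halts and accepts.
Number of transitions executed: 1.

Final answer: 1 steps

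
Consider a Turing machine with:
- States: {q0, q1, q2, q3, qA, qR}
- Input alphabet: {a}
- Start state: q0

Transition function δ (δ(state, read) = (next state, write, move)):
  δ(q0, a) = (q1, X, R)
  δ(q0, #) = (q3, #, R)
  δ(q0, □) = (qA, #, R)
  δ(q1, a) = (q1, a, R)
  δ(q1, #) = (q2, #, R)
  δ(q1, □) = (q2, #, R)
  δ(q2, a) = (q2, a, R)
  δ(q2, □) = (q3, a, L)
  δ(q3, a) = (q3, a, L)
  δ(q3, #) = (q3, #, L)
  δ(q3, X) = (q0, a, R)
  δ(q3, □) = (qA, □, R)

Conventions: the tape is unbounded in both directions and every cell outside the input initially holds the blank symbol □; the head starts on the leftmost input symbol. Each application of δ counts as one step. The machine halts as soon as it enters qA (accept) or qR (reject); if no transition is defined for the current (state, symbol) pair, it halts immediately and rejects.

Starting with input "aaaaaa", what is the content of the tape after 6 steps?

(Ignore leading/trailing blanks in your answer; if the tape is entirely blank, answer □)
Step 0: [q0]aaaaaa (head at position 0)
Step 1: δ(q0, a) = (q1, X, R)  ⊢  X[q1]aaaaa (head at position 1)
Step 2: δ(q1, a) = (q1, a, R)  ⊢  Xa[q1]aaaa (head at position 2)
Step 3: δ(q1, a) = (q1, a, R)  ⊢  Xaa[q1]aaa (head at position 3)
Step 4: δ(q1, a) = (q1, a, R)  ⊢  Xaaa[q1]aa (head at position 4)
Step 5: δ(q1, a) = (q1, a, R)  ⊢  Xaaaa[q1]a (head at position 5)
Step 6: δ(q1, a) = (q1, a, R)  ⊢  Xaaaaa[q1]□ (head at position 6)
Tape after 6 steps (ignoring surrounding blanks): Xaaaaa

Final answer: Tape: Xaaaaa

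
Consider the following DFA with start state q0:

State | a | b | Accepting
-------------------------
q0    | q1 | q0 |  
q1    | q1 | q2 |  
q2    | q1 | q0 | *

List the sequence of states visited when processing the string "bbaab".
q0 → q0 → q0 → q1 → q1 → q2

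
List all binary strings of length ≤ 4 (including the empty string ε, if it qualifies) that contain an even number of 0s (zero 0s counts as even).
Checking every binary string of length 0 to 4:
  Length 0: accepted: ε | rejected: (none)
  Length 1: accepted: 1 | rejected: 0
  Length 2: accepted: 00, 11 | rejected: 01, 10
  Length 3: accepted: 001, 010, 100, 111 | rejected: 000, 011, 101, 110
  Length 4: accepted: 0000, 0011, 0101, 0110, 1001, 1010, 1100, 1111 | rejected: 0001, 0010, 0100, 0111, 1000, 1011, 1101, 1110
Total: 16 string(s).

Final answer: ε, 1, 00, 11, 001, 010, 100, 111, 0000, 0011, 0101, 0110, 1001, 1010, 1100, 1111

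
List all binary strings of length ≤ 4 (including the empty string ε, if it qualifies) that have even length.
Checking every binary string of length 0 to 4:
  Length 0: accepted: ε | rejected: (none)
  Length 1: accepted: (none) | rejected: 0, 1
  Length 2: accepted: 00, 01, 10, 11 | rejected: (none)
  Length 3: accepted: (none) | rejected: 000, 001, 010, 011, 100, 101, 110, 111
  Length 4: accepted: 0000, 0001, 0010, 0011, 0100, 0101, 0110, 0111, 1000, 1001, 1010, 1011, 1100, 1101, 1110, 1111 | rejected: (none)
Total: 21 string(s).

Final answer: ε, 00, 01, 10, 11, 0000, 0001, 0010, 0011, 0100, 0101, 0110, 0111, 1000, 1001, 1010, 1011, 1100, 1101, 1110, 1111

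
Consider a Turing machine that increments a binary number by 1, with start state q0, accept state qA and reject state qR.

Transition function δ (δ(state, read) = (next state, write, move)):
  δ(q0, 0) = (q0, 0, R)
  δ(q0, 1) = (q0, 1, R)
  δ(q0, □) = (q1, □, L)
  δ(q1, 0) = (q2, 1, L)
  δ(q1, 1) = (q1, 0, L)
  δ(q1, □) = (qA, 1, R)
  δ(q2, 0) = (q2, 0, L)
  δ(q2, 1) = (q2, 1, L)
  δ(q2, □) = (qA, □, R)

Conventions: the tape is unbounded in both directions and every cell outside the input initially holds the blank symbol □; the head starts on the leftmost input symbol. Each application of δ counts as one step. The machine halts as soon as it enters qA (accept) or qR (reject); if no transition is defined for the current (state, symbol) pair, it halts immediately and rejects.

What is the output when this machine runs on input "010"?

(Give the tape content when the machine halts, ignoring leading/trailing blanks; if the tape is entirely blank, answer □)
Step 0: [q0]010 (head at position 0)
Step 1: δ(q0, 0) = (q0, 0, R)  ⊢  0[q0]10 (head at position 1)
Step 2: δ(q0, 1) = (q0, 1, R)  ⊢  01[q0]0 (head at position 2)
Step 3: δ(q0, 0) = (q0, 0, R)  ⊢  010[q0]□ (head at position 3)
Step 4: δ(q0, □) = (q1, □, L)  ⊢  01[q1]0□ (head at position 2)
Step 5: δ(q1, 0) = (q2, 1, L)  ⊢  0[q2]11□ (head at position 1)
Step 6: δ(q2, 1) = (q2, 1, L)  ⊢  [q2]011□ (head at position 0)
Step 7: δ(q2, 0) = (q2, 0, L)  ⊢  [q2]□011□ (head at position -1)
Step 8: δ(q2, □) = (qA, □, R)  ⊢  □[qA]011□ (head at position 0)
The machine is in qA, so it halts and accepts.
Tape content when halted (ignoring surrounding blanks): 011

Final answer: Output: 011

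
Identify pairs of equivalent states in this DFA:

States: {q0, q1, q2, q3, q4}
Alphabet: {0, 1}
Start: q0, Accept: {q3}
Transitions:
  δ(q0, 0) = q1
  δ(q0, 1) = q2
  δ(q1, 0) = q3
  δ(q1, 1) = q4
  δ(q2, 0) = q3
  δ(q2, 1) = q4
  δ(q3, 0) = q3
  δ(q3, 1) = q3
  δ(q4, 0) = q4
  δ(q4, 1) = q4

Using the table-filling algorithm:
Round 0 – mark pairs where exactly one state is accepting: (q0,q3), (q1,q3), (q2,q3), (q3,q4)
Round 1 – newly marked: (q0,q1) [on 0: q1 vs q3, already marked]; (q0,q2) [on 0: q1 vs q3, already marked]; (q1,q4) [on 0: q3 vs q4, already marked]; (q2,q4) [on 0: q3 vs q4, already marked]
Round 2 – newly marked: (q0,q4) [on 0: q1 vs q4, already marked]
No further pairs can be marked.
(q1, q2) unmarked: δ(q1,0)=q3, δ(q2,0)=q3; δ(q1,1)=q4, δ(q2,1)=q4 → equivalent
Equivalent pairs: (q1, q2)

Final answer: Equivalent pairs: (q1, q2)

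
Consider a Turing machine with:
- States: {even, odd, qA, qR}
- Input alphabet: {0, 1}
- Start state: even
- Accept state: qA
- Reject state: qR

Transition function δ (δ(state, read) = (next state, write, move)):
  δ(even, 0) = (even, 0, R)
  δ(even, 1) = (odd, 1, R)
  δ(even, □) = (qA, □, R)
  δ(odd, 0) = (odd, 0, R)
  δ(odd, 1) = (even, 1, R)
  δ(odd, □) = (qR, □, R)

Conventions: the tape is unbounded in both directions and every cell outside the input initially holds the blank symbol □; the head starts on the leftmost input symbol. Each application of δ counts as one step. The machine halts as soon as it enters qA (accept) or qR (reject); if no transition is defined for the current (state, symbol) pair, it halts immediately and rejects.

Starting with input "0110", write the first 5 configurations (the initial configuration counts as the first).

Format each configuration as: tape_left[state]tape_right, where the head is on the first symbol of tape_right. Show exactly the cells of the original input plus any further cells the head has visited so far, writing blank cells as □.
Step 0: [even]0110 (head at position 0)
Step 1: δ(even, 0) = (even, 0, R)  ⊢  0[even]110 (head at position 1)
Step 2: δ(even, 1) = (odd, 1, R)  ⊢  01[odd]10 (head at position 2)
Step 3: δ(odd, 1) = (even, 1, R)  ⊢  011[even]0 (head at position 3)
Step 4: δ(even, 0) = (even, 0, R)  ⊢  0110[even]□ (head at position 4)

Final answer: [even]0110 ⊢ 0[even]110 ⊢ 01[odd]10 ⊢ 011[even]0 ⊢ 0110[even]□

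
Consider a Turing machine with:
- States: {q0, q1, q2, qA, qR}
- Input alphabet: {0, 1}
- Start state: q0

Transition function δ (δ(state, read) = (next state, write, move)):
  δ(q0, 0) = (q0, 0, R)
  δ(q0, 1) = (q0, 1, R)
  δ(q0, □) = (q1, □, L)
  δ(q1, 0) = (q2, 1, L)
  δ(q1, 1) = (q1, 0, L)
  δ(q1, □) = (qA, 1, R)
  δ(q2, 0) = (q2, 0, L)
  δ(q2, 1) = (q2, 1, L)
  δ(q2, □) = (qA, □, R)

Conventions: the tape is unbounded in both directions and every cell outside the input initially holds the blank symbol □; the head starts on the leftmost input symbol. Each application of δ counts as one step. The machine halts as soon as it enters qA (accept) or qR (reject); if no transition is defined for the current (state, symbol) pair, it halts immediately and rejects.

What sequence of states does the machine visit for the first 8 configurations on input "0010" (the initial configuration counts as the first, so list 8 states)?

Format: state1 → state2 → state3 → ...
Step 0: [q0]0010 (head at position 0)
Step 1: δ(q0, 0) = (q0, 0, R)  ⊢  0[q0]010 (head at position 1)
Step 2: δ(q0, 0) = (q0, 0, R)  ⊢  00[q0]10 (head at position 2)
Step 3: δ(q0, 1) = (q0, 1, R)  ⊢  001[q0]0 (head at position 3)
Step 4: δ(q0, 0) = (q0, 0, R)  ⊢  0010[q0]□ (head at position 4)
Step 5: δ(q0, □) = (q1, □, L)  ⊢  001[q1]0□ (head at position 3)
Step 6: δ(q1, 0) = (q2, 1, L)  ⊢  00[q2]11□ (head at position 2)
Step 7: δ(q2, 1) = (q2, 1, L)  ⊢  0[q2]011□ (head at position 1)
Reading off the states of these 8 configurations: q0 → q0 → q0 → q0 → q0 → q1 → q2 → q2

Final answer: q0 → q0 → q0 → q0 → q0 → q1 → q2 → q2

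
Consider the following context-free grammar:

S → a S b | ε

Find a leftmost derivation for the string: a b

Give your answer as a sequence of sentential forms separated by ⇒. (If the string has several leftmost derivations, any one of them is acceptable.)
Start with S.
Step 1: the leftmost non-terminal is S; apply S → a S b:  a S b
Step 2: the leftmost non-terminal is S; apply S → ε:  a b

Final answer: S ⇒ a S b ⇒ a b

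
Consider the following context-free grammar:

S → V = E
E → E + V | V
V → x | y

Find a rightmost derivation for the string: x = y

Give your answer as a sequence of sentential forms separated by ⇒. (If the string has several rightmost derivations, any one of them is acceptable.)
Start with S.
Step 1: the rightmost non-terminal is S; apply S → V = E:  V = E
Step 2: the rightmost non-terminal is E; apply E → V:  V = V
Step 3: the rightmost non-terminal is V; apply V → y:  V = y
Step 4: the rightmost non-terminal is V; apply V → x:  x = y

Final answer: S ⇒ V = E ⇒ V = V ⇒ V = y ⇒ x = y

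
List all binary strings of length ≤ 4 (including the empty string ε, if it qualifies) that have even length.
Checking every binary string of length 0 to 4:
  Length 0: accepted: ε | rejected: (none)
  Length 1: accepted: (none) | rejected: 0, 1
  Length 2: accepted: 00, 01, 10, 11 | rejected: (none)
  Length 3: accepted: (none) | rejected: 000, 001, 010, 011, 100, 101, 110, 111
  Length 4: accepted: 0000, 0001, 0010, 0011, 0100, 0101, 0110, 0111, 1000, 1001, 1010, 1011, 1100, 1101, 1110, 1111 | rejected: (none)
Total: 21 string(s).

Final answer: ε, 00, 01, 10, 11, 0000, 0001, 0010, 0011, 0100, 0101, 0110, 0111, 1000, 1001, 1010, 1011, 1100, 1101, 1110, 1111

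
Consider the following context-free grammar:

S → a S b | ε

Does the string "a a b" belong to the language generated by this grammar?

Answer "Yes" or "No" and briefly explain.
Every derivation applies S → a S b some number n of times and then S → ε, producing a^n b^n with equally many a's and b's. The string a a b has two a's but only one b, so it cannot be derived.

Final answer: No - no valid derivation exists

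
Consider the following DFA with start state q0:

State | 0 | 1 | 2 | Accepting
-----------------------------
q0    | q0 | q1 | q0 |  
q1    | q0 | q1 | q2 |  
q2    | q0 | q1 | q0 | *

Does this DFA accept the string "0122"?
Start in q0.
Read '0': q0 → q0
Read '1': q0 → q1
Read '2': q1 → q2
Read '2': q2 → q0
Final state q0 is not accepting, so the string is rejected.

Final answer: No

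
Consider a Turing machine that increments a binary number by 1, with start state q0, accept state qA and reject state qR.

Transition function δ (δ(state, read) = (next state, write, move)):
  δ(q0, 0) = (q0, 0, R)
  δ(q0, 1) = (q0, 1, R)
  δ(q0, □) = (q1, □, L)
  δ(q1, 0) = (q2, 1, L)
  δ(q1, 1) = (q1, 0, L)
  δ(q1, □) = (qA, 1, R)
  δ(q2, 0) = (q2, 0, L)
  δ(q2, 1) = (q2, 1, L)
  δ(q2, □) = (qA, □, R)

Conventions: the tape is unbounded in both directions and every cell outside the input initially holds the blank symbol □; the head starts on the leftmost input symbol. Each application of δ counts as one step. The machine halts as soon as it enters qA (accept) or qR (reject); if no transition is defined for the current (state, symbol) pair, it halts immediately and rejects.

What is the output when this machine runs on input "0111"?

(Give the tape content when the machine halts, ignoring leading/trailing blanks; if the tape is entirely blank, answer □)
Step 0: [q0]0111 (head at position 0)
Step 1: δ(q0, 0) = (q0, 0, R)  ⊢  0[q0]111 (head at position 1)
Step 2: δ(q0, 1) = (q0, 1, R)  ⊢  01[q0]11 (head at position 2)
Step 3: δ(q0, 1) = (q0, 1, R)  ⊢  011[q0]1 (head at position 3)
Step 4: δ(q0, 1) = (q0, 1, R)  ⊢  0111[q0]□ (head at position 4)
Step 5: δ(q0, □) = (q1, □, L)  ⊢  011[q1]1□ (head at position 3)
Step 6: δ(q1, 1) = (q1, 0, L)  ⊢  01[q1]10□ (head at position 2)
Step 7: δ(q1, 1) = (q1, 0, L)  ⊢  0[q1]100□ (head at position 1)
Step 8: δ(q1, 1) = (q1, 0, L)  ⊢  [q1]0000□ (head at position 0)
Step 9: δ(q1, 0) = (q2, 1, L)  ⊢  [q2]□1000□ (head at position -1)
Step 10: δ(q2, □) = (qA, □, R)  ⊢  □[qA]1000□ (head at position 0)
The machine is in qA, so it halts and accepts.
Tape content when halted (ignoring surrounding blanks): 1000

Final answer: Output: 1000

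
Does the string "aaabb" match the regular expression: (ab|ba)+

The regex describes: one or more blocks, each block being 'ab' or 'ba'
No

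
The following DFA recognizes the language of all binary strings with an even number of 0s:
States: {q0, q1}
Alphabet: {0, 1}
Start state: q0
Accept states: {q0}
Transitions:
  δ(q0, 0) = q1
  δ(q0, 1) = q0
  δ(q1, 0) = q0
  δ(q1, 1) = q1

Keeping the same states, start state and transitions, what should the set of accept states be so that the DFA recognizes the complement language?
The DFA is complete (every state has a transition on every symbol), so the complement
is recognized by the same DFA with accepting and non-accepting states swapped.
Original accept states: {q0}
Complement accept states = All states - Original accept states
= {q0, q1} - {q0}
= {q1}
Complement language: strings with an ODD number of 0s

Final answer: {q1}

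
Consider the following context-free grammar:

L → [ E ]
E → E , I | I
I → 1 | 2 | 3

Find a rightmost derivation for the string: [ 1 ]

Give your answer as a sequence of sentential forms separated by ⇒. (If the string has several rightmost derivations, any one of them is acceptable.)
Start with L.
Step 1: the rightmost non-terminal is L; apply L → [ E ]:  [ E ]
Step 2: the rightmost non-terminal is E; apply E → I:  [ I ]
Step 3: the rightmost non-terminal is I; apply I → 1:  [ 1 ]

Final answer: L ⇒ [ E ] ⇒ [ I ] ⇒ [ 1 ]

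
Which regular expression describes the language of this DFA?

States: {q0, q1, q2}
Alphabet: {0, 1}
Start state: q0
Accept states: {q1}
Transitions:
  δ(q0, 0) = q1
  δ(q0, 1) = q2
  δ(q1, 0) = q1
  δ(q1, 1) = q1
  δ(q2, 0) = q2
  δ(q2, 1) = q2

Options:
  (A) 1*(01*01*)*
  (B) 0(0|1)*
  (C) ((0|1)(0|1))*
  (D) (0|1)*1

Testing sample strings against the DFA:
  '0000' -> accepted
  '110' -> rejected
  '1011' -> rejected
  '00' -> accepted
Checking each option for a counterexample:
  (A) 1*(01*01*)*: ε is rejected by the DFA but matches the regex → eliminated
  (B) 0(0|1)*: agrees with the DFA on all strings of length ≤ 4
  (C) ((0|1)(0|1))*: ε is rejected by the DFA but matches the regex → eliminated
  (D) (0|1)*1: '0' is accepted by the DFA but does not match the regex → eliminated
Only (B) 0(0|1)* is consistent with the DFA.

Final answer: (B) 0(0|1)*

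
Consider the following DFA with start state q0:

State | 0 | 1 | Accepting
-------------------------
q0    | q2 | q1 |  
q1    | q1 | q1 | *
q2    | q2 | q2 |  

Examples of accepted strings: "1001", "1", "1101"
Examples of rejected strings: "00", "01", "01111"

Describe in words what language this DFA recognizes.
non-empty binary strings starting with 1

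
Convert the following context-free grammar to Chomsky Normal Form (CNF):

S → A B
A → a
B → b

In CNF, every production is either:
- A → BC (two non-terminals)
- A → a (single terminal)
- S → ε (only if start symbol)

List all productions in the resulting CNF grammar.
The grammar has no ε-productions or unit productions to eliminate.
S → A B is already in CNF (two non-terminals) – keep it.
A → a is already in CNF (single terminal) – keep it.
B → b is already in CNF (single terminal) – keep it.
Resulting CNF grammar (3 productions): A → a; B → b; S → A B

Final answer: A → a; B → b; S → A B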